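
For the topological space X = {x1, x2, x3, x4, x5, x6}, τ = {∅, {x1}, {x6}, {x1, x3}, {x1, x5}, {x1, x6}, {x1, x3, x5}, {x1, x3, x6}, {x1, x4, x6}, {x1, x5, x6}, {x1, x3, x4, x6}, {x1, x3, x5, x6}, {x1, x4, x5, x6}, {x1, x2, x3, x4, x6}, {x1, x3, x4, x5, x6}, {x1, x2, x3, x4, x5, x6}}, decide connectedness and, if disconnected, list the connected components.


(X, τ) is connected.

Find clopen sets (U ∈ τ with X ∖ U ∈ τ):
  U = ∅, X ∖ U = {x1, x2, x3, x4, x5, x6} — both open, so U is clopen.
  U = {x1, x2, x3, x4, x5, x6}, X ∖ U = ∅ — both open, so U is clopen.
Only trivial clopens (∅ and X) exist, so (X, τ) is connected.
Compute connected components by grouping points that agree on all clopens:
  component: {x1, x2, x3, x4, x5, x6}


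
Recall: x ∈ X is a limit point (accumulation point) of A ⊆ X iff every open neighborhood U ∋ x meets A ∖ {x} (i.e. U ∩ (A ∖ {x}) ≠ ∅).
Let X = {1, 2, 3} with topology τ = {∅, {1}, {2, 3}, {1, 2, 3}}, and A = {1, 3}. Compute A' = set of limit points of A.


A' = {2}

For each x ∈ X, list the open sets U ∈ τ with x ∈ U, then check whether U ∩ (A ∖ {x}) ≠ ∅ for every such U.
  x = 1: open {1} ∋ x has {1} ∩ (A ∖ {1}) = ∅, so x is NOT a limit point.
  x = 2: opens ∋ x are {2, 3}, {1, 2, 3}; each meets A ∖ {2}, so x IS a limit point.
  x = 3: open {2, 3} ∋ x has {2, 3} ∩ (A ∖ {3}) = ∅, so x is NOT a limit point.
Collecting: A' = {2}.


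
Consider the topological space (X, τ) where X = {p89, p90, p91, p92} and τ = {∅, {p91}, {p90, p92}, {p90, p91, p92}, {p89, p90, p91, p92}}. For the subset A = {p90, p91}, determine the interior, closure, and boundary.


int(A) = {p91}, cl(A) = {p89, p90, p91, p92}, ∂A = {p89, p90, p92}.

Closed sets in (X, τ) are complements of opens:
  closed(X, τ) = {∅, {p89}, {p89, p91}, {p89, p90, p92}, {p89, p90, p91, p92}}.
int(A) = ⋃ {U ∈ τ : U ⊆ A}. Opens contained in A: ∅, {p91}.
Taking the union of these: int(A) = {p91}.
cl(A) = ⋂ {C closed : A ⊆ C}. Closed sets containing A: {p89, p90, p91, p92}.
Intersecting these: cl(A) = {p89, p90, p91, p92}.
∂A = cl(A) ∖ int(A) = {p89, p90, p91, p92} ∖ {p91} = {p89, p90, p92}.


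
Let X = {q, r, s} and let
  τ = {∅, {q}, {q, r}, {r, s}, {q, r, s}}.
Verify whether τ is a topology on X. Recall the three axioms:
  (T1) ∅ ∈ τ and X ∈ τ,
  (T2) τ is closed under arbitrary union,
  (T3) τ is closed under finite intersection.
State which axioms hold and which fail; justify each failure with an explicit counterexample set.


τ is NOT a topology on X.

Axiom (T1): ∅ ∈ τ? Yes; X ∈ τ? Yes.
Axiom (T2/T3): check pairwise unions and intersections of members of τ.
Counterexample for (T3): {q, r} ∩ {r, s} = {r} ∉ τ. Therefore τ is NOT a topology.


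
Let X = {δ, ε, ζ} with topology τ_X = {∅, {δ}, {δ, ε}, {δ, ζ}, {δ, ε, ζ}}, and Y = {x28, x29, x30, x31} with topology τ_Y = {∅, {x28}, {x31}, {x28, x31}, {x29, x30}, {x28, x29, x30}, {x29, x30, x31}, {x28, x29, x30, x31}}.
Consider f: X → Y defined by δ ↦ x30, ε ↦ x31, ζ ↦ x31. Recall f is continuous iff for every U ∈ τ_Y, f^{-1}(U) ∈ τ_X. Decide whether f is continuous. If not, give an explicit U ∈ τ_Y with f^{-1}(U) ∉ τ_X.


f is NOT continuous.

Compute f^{-1}(U) for each U ∈ τ_Y:
  U = ∅: f^{-1}(U) = ∅ ∈ τ_X ✓.
  U = {x28}: f^{-1}(U) = ∅ ∈ τ_X ✓.
  U = {x31}: f^{-1}(U) = {ε, ζ} ∉ τ_X ✗.
  U = {x28, x31}: f^{-1}(U) = {ε, ζ} ∉ τ_X ✗.
  U = {x29, x30}: f^{-1}(U) = {δ} ∈ τ_X ✓.
  U = {x28, x29, x30}: f^{-1}(U) = {δ} ∈ τ_X ✓.
  U = {x29, x30, x31}: f^{-1}(U) = {δ, ε, ζ} ∈ τ_X ✓.
  U = {x28, x29, x30, x31}: f^{-1}(U) = {δ, ε, ζ} ∈ τ_X ✓.
Found U = {x31} with f^{-1}(U) = {ε, ζ} not in τ_X. Therefore f is NOT continuous.


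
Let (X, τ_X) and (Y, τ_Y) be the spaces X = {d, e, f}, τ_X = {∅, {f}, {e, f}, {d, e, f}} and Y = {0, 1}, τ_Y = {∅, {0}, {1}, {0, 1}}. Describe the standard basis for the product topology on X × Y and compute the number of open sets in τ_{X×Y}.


Basis B = {∅ × ∅, {f} × {0}, {f} × {1}, {e, f} × {0}, {e, f} × {1}, {f} × {0, 1}, {d, e, f} × {0}, {d, e, f} × {1}, {e, f} × {0, 1}, {d, e, f} × {0, 1}}; |τ_{X×Y}| = 16.

Enumerate products U × V with U ∈ τ_X, V ∈ τ_Y (deduplicated):
  ∅ × ∅ = {} (∅)
  {f} × {0} = {(f,0)}
  {f} × {1} = {(f,1)}
  {e, f} × {0} = {(e,0), (f,0)}
  {e, f} × {1} = {(e,1), (f,1)}
  {f} × {0, 1} = {(f,0), (f,1)}
  {d, e, f} × {0} = {(d,0), (e,0), (f,0)}
  {d, e, f} × {1} = {(d,1), (e,1), (f,1)}
  {e, f} × {0, 1} = {(e,0), (e,1), (f,0), (f,1)}
  {d, e, f} × {0, 1} = {(d,0), (d,1), (e,0), (e,1), (f,0), (f,1)}
These 10 distinct sets form the basis B.
Close under arbitrary unions to get τ_{X×Y}; counting gives |τ_{X×Y}| = 16.


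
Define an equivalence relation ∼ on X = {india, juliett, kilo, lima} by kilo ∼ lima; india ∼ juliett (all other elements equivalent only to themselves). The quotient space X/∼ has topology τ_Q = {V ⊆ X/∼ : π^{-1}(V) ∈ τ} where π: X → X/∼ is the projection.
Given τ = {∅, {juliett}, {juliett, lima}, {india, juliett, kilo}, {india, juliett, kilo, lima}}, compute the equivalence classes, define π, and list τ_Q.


X/∼ = {[india=juliett], [kilo=lima]}; |τ_Q| = 2.

Equivalence classes: [india=juliett], [kilo=lima].
Quotient map π: X → X/∼ sends india ↦ [india=juliett], juliett ↦ [india=juliett], kilo ↦ [kilo=lima], lima ↦ [kilo=lima].
For each subset V ⊆ X/∼, compute π^{-1}(V) ⊆ X and check whether π^{-1}(V) ∈ τ. V is open in τ_Q iff π^{-1}(V) ∈ τ.
  V = {}: π^{-1}(V) = ∅ ∈ τ ✓.
  V = {[india=juliett]}: π^{-1}(V) = {india, juliett} ∉ τ ✗.
  V = {[kilo=lima]}: π^{-1}(V) = {kilo, lima} ∉ τ ✗.
  V = {[india=juliett], [kilo=lima]}: π^{-1}(V) = {india, juliett, kilo, lima} ∈ τ ✓.
Open sets in the quotient: τ_Q = {{}, {[india=juliett], [kilo=lima]}} (2 elements).


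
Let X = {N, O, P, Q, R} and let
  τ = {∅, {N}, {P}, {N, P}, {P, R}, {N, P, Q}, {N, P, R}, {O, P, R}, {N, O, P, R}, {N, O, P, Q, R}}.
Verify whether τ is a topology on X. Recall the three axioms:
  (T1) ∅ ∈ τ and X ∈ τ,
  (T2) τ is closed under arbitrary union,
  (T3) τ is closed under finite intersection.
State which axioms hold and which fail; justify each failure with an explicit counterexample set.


τ is NOT a topology on X.

Axiom (T1): ∅ ∈ τ? Yes; X ∈ τ? Yes.
Axiom (T2/T3): check pairwise unions and intersections of members of τ.
Counterexample for (T2): {P, R} ∪ {N, P, Q} = {N, P, Q, R} ∉ τ. Therefore τ is NOT a topology.


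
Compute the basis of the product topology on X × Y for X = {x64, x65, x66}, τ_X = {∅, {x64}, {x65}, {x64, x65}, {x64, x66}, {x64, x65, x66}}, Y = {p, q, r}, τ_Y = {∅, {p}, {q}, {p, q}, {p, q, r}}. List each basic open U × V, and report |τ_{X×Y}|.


Basis B = {∅ × ∅, {x64} × {p}, {x64} × {q}, {x65} × {p}, {x65} × {q}, {x64} × {p, q}, {x64, x65} × {p}, {x64, x66} × {p}, {x64, x65} × {q}, {x64, x66} × {q}, {x65} × {p, q}, {x64} × {p, q, r}, {x64, x65, x66} × {p}, {x64, x65, x66} × {q}, {x65} × {p, q, r}, {x64, x65} × {p, q}, {x64, x66} × {p, q}, {x64, x65} × {p, q, r}, {x64, x66} × {p, q, r}, {x64, x65, x66} × {p, q}, {x64, x65, x66} × {p, q, r}}; |τ_{X×Y}| = 70.

Enumerate products U × V with U ∈ τ_X, V ∈ τ_Y (deduplicated):
  ∅ × ∅ = {} (∅)
  {x64} × {p} = {(x64,p)}
  {x64} × {q} = {(x64,q)}
  {x65} × {p} = {(x65,p)}
  {x65} × {q} = {(x65,q)}
  {x64} × {p, q} = {(x64,p), (x64,q)}
  {x64, x65} × {p} = {(x64,p), (x65,p)}
  {x64, x66} × {p} = {(x64,p), (x66,p)}
  {x64, x65} × {q} = {(x64,q), (x65,q)}
  {x64, x66} × {q} = {(x64,q), (x66,q)}
  {x65} × {p, q} = {(x65,p), (x65,q)}
  {x64} × {p, q, r} = {(x64,p), (x64,q), (x64,r)}
  {x64, x65, x66} × {p} = {(x64,p), (x65,p), (x66,p)}
  {x64, x65, x66} × {q} = {(x64,q), (x65,q), (x66,q)}
  {x65} × {p, q, r} = {(x65,p), (x65,q), (x65,r)}
  {x64, x65} × {p, q} = {(x64,p), (x64,q), (x65,p), (x65,q)}
  {x64, x66} × {p, q} = {(x64,p), (x64,q), (x66,p), (x66,q)}
  {x64, x65} × {p, q, r} = {(x64,p), (x64,q), (x64,r), (x65,p), (x65,q), (x65,r)}
  {x64, x66} × {p, q, r} = {(x64,p), (x64,q), (x64,r), (x66,p), (x66,q), (x66,r)}
  {x64, x65, x66} × {p, q} = {(x64,p), (x64,q), (x65,p), (x65,q), (x66,p), (x66,q)}
  {x64, x65, x66} × {p, q, r} = {(x64,p), (x64,q), (x64,r), (x65,p), (x65,q), (x65,r), (x66,p), (x66,q), (x66,r)}
These 21 distinct sets form the basis B.
Close under arbitrary unions to get τ_{X×Y}; counting gives |τ_{X×Y}| = 70.


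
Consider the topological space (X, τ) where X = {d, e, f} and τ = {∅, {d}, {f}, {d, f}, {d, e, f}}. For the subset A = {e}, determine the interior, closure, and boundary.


int(A) = ∅, cl(A) = {e}, ∂A = {e}.

Closed sets in (X, τ) are complements of opens:
  closed(X, τ) = {∅, {e}, {d, e}, {e, f}, {d, e, f}}.
int(A) = ⋃ {U ∈ τ : U ⊆ A}. Opens contained in A: ∅.
Taking the union of these: int(A) = ∅.
cl(A) = ⋂ {C closed : A ⊆ C}. Closed sets containing A: {e}, {d, e}, {e, f}, {d, e, f}.
Intersecting these: cl(A) = {e}.
∂A = cl(A) ∖ int(A) = {e} ∖ ∅ = {e}.


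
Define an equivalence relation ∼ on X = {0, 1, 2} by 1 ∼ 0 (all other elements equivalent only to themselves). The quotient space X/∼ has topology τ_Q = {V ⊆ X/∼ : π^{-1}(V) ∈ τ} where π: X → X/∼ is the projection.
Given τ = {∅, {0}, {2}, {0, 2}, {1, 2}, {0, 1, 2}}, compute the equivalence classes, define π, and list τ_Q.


X/∼ = {[0=1], [2]}; |τ_Q| = 3.

Equivalence classes: [0=1], [2].
Quotient map π: X → X/∼ sends 0 ↦ [0=1], 1 ↦ [0=1], 2 ↦ [2].
For each subset V ⊆ X/∼, compute π^{-1}(V) ⊆ X and check whether π^{-1}(V) ∈ τ. V is open in τ_Q iff π^{-1}(V) ∈ τ.
  V = {}: π^{-1}(V) = ∅ ∈ τ ✓.
  V = {[0=1]}: π^{-1}(V) = {0, 1} ∉ τ ✗.
  V = {[2]}: π^{-1}(V) = {2} ∈ τ ✓.
  V = {[0=1], [2]}: π^{-1}(V) = {0, 1, 2} ∈ τ ✓.
Open sets in the quotient: τ_Q = {{}, {[2]}, {[0=1], [2]}} (3 elements).


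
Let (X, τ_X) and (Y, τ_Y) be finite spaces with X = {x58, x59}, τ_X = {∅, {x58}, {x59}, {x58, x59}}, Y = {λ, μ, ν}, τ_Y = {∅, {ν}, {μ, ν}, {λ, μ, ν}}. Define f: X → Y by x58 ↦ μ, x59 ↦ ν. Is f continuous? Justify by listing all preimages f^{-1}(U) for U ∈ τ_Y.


f IS continuous.

Compute f^{-1}(U) for each U ∈ τ_Y:
  U = ∅: f^{-1}(U) = ∅ ∈ τ_X ✓.
  U = {ν}: f^{-1}(U) = {x59} ∈ τ_X ✓.
  U = {μ, ν}: f^{-1}(U) = {x58, x59} ∈ τ_X ✓.
  U = {λ, μ, ν}: f^{-1}(U) = {x58, x59} ∈ τ_X ✓.
Every preimage lies in τ_X, so f IS continuous.


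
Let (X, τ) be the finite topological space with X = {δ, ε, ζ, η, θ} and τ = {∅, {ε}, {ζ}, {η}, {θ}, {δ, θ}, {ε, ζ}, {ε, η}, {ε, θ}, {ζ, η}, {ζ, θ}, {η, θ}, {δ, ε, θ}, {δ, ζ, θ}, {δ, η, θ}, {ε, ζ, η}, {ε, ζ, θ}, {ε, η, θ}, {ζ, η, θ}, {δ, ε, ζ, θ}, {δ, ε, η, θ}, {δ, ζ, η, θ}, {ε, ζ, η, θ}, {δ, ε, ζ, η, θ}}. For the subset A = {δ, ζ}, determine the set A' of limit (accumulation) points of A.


A' = ∅

For each x ∈ X, list the open sets U ∈ τ with x ∈ U, then check whether U ∩ (A ∖ {x}) ≠ ∅ for every such U.
  x = δ: open {δ, θ} ∋ x has {δ, θ} ∩ (A ∖ {δ}) = ∅, so x is NOT a limit point.
  x = ε: open {ε} ∋ x has {ε} ∩ (A ∖ {ε}) = ∅, so x is NOT a limit point.
  x = ζ: open {ζ} ∋ x has {ζ} ∩ (A ∖ {ζ}) = ∅, so x is NOT a limit point.
  x = η: open {η} ∋ x has {η} ∩ (A ∖ {η}) = ∅, so x is NOT a limit point.
  x = θ: open {θ} ∋ x has {θ} ∩ (A ∖ {θ}) = ∅, so x is NOT a limit point.
Collecting: A' = ∅.


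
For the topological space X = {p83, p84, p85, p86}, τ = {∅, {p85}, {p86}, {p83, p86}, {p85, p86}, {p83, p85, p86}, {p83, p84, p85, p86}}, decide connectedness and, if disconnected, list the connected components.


(X, τ) is connected.

Find clopen sets (U ∈ τ with X ∖ U ∈ τ):
  U = ∅, X ∖ U = {p83, p84, p85, p86} — both open, so U is clopen.
  U = {p83, p84, p85, p86}, X ∖ U = ∅ — both open, so U is clopen.
Only trivial clopens (∅ and X) exist, so (X, τ) is connected.
Compute connected components by grouping points that agree on all clopens:
  component: {p83, p84, p85, p86}


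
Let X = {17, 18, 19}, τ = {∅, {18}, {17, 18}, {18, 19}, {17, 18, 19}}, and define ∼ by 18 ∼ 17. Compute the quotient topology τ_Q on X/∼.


X/∼ = {[17=18], [19]}; |τ_Q| = 3.

Equivalence classes: [17=18], [19].
Quotient map π: X → X/∼ sends 17 ↦ [17=18], 18 ↦ [17=18], 19 ↦ [19].
For each subset V ⊆ X/∼, compute π^{-1}(V) ⊆ X and check whether π^{-1}(V) ∈ τ. V is open in τ_Q iff π^{-1}(V) ∈ τ.
  V = {}: π^{-1}(V) = ∅ ∈ τ ✓.
  V = {[17=18]}: π^{-1}(V) = {17, 18} ∈ τ ✓.
  V = {[19]}: π^{-1}(V) = {19} ∉ τ ✗.
  V = {[17=18], [19]}: π^{-1}(V) = {17, 18, 19} ∈ τ ✓.
Open sets in the quotient: τ_Q = {{}, {[17=18]}, {[17=18], [19]}} (3 elements).


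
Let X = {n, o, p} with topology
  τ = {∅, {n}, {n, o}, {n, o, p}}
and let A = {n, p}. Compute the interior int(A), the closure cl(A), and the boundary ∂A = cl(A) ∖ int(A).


int(A) = {n}, cl(A) = {n, o, p}, ∂A = {o, p}.

Closed sets in (X, τ) are complements of opens:
  closed(X, τ) = {∅, {p}, {o, p}, {n, o, p}}.
int(A) = ⋃ {U ∈ τ : U ⊆ A}. Opens contained in A: ∅, {n}.
Taking the union of these: int(A) = {n}.
cl(A) = ⋂ {C closed : A ⊆ C}. Closed sets containing A: {n, o, p}.
Intersecting these: cl(A) = {n, o, p}.
∂A = cl(A) ∖ int(A) = {n, o, p} ∖ {n} = {o, p}.


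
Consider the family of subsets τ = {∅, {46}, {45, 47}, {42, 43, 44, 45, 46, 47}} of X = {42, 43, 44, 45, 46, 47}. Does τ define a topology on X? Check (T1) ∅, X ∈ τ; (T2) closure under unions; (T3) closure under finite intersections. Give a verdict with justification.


τ is NOT a topology on X.

Axiom (T1): ∅ ∈ τ? Yes; X ∈ τ? Yes.
Axiom (T2/T3): check pairwise unions and intersections of members of τ.
Counterexample for (T2): {46} ∪ {45, 47} = {45, 46, 47} ∉ τ. Therefore τ is NOT a topology.


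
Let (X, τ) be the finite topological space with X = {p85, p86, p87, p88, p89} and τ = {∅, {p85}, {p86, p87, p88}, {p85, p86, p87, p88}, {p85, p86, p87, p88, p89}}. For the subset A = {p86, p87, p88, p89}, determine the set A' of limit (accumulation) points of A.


A' = {p86, p87, p88, p89}

For each x ∈ X, list the open sets U ∈ τ with x ∈ U, then check whether U ∩ (A ∖ {x}) ≠ ∅ for every such U.
  x = p85: open {p85} ∋ x has {p85} ∩ (A ∖ {p85}) = ∅, so x is NOT a limit point.
  x = p86: opens ∋ x are {p86, p87, p88}, {p85, p86, p87, p88}, {p85, p86, p87, p88, p89}; each meets A ∖ {p86}, so x IS a limit point.
  x = p87: opens ∋ x are {p86, p87, p88}, {p85, p86, p87, p88}, {p85, p86, p87, p88, p89}; each meets A ∖ {p87}, so x IS a limit point.
  x = p88: opens ∋ x are {p86, p87, p88}, {p85, p86, p87, p88}, {p85, p86, p87, p88, p89}; each meets A ∖ {p88}, so x IS a limit point.
  x = p89: opens ∋ x are {p85, p86, p87, p88, p89}; each meets A ∖ {p89}, so x IS a limit point.
Collecting: A' = {p86, p87, p88, p89}.


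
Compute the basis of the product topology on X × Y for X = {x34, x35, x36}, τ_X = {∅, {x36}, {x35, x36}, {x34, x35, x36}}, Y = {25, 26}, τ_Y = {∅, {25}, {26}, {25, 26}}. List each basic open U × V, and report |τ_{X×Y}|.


Basis B = {∅ × ∅, {x36} × {25}, {x36} × {26}, {x35, x36} × {25}, {x35, x36} × {26}, {x36} × {25, 26}, {x34, x35, x36} × {25}, {x34, x35, x36} × {26}, {x35, x36} × {25, 26}, {x34, x35, x36} × {25, 26}}; |τ_{X×Y}| = 16.

Enumerate products U × V with U ∈ τ_X, V ∈ τ_Y (deduplicated):
  ∅ × ∅ = {} (∅)
  {x36} × {25} = {(x36,25)}
  {x36} × {26} = {(x36,26)}
  {x35, x36} × {25} = {(x35,25), (x36,25)}
  {x35, x36} × {26} = {(x35,26), (x36,26)}
  {x36} × {25, 26} = {(x36,25), (x36,26)}
  {x34, x35, x36} × {25} = {(x34,25), (x35,25), (x36,25)}
  {x34, x35, x36} × {26} = {(x34,26), (x35,26), (x36,26)}
  {x35, x36} × {25, 26} = {(x35,25), (x35,26), (x36,25), (x36,26)}
  {x34, x35, x36} × {25, 26} = {(x34,25), (x34,26), (x35,25), (x35,26), (x36,25), (x36,26)}
These 10 distinct sets form the basis B.
Close under arbitrary unions to get τ_{X×Y}; counting gives |τ_{X×Y}| = 16.


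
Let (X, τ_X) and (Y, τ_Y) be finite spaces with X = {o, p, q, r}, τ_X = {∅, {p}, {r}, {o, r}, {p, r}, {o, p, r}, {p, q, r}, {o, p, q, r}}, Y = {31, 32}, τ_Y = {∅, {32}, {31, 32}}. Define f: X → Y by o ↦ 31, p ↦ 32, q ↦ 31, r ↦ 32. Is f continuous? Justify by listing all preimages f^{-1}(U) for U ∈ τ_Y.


f IS continuous.

Compute f^{-1}(U) for each U ∈ τ_Y:
  U = ∅: f^{-1}(U) = ∅ ∈ τ_X ✓.
  U = {32}: f^{-1}(U) = {p, r} ∈ τ_X ✓.
  U = {31, 32}: f^{-1}(U) = {o, p, q, r} ∈ τ_X ✓.
Every preimage lies in τ_X, so f IS continuous.


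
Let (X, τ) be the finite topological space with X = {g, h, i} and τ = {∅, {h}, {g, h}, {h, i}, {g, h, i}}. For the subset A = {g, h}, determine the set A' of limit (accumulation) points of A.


A' = {g, i}

For each x ∈ X, list the open sets U ∈ τ with x ∈ U, then check whether U ∩ (A ∖ {x}) ≠ ∅ for every such U.
  x = g: opens ∋ x are {g, h}, {g, h, i}; each meets A ∖ {g}, so x IS a limit point.
  x = h: open {h} ∋ x has {h} ∩ (A ∖ {h}) = ∅, so x is NOT a limit point.
  x = i: opens ∋ x are {h, i}, {g, h, i}; each meets A ∖ {i}, so x IS a limit point.
Collecting: A' = {g, i}.


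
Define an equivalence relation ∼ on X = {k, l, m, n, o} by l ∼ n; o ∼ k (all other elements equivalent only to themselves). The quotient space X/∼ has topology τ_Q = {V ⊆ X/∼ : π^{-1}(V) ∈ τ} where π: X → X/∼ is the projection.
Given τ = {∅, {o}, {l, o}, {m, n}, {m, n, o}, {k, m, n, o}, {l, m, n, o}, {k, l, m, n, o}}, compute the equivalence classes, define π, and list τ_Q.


X/∼ = {[k=o], [l=n], [m]}; |τ_Q| = 2.

Equivalence classes: [k=o], [l=n], [m].
Quotient map π: X → X/∼ sends k ↦ [k=o], l ↦ [l=n], m ↦ [m], n ↦ [l=n], o ↦ [k=o].
For each subset V ⊆ X/∼, compute π^{-1}(V) ⊆ X and check whether π^{-1}(V) ∈ τ. V is open in τ_Q iff π^{-1}(V) ∈ τ.
  V = {}: π^{-1}(V) = ∅ ∈ τ ✓.
  V = {[k=o]}: π^{-1}(V) = {k, o} ∉ τ ✗.
  V = {[l=n]}: π^{-1}(V) = {l, n} ∉ τ ✗.
  V = {[k=o], [l=n]}: π^{-1}(V) = {k, l, n, o} ∉ τ ✗.
  V = {[m]}: π^{-1}(V) = {m} ∉ τ ✗.
  V = {[k=o], [m]}: π^{-1}(V) = {k, m, o} ∉ τ ✗.
  V = {[l=n], [m]}: π^{-1}(V) = {l, m, n} ∉ τ ✗.
  V = {[k=o], [l=n], [m]}: π^{-1}(V) = {k, l, m, n, o} ∈ τ ✓.
Open sets in the quotient: τ_Q = {{}, {[k=o], [l=n], [m]}} (2 elements).


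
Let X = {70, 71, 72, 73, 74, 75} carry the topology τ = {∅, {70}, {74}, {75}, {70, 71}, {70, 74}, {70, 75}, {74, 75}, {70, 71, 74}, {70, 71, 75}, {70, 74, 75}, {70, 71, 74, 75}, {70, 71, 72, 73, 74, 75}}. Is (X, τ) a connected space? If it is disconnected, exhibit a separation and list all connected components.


(X, τ) is connected.

Find clopen sets (U ∈ τ with X ∖ U ∈ τ):
  U = ∅, X ∖ U = {70, 71, 72, 73, 74, 75} — both open, so U is clopen.
  U = {70, 71, 72, 73, 74, 75}, X ∖ U = ∅ — both open, so U is clopen.
Only trivial clopens (∅ and X) exist, so (X, τ) is connected.
Compute connected components by grouping points that agree on all clopens:
  component: {70, 71, 72, 73, 74, 75}


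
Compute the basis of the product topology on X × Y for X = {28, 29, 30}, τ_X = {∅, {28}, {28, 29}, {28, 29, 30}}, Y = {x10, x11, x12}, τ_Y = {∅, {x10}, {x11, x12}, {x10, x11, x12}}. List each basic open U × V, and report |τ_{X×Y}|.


Basis B = {∅ × ∅, {28} × {x10}, {28, 29} × {x10}, {28} × {x11, x12}, {28} × {x10, x11, x12}, {28, 29, 30} × {x10}, {28, 29} × {x11, x12}, {28, 29} × {x10, x11, x12}, {28, 29, 30} × {x11, x12}, {28, 29, 30} × {x10, x11, x12}}; |τ_{X×Y}| = 16.

Enumerate products U × V with U ∈ τ_X, V ∈ τ_Y (deduplicated):
  ∅ × ∅ = {} (∅)
  {28} × {x10} = {(28,x10)}
  {28, 29} × {x10} = {(28,x10), (29,x10)}
  {28} × {x11, x12} = {(28,x11), (28,x12)}
  {28} × {x10, x11, x12} = {(28,x10), (28,x11), (28,x12)}
  {28, 29, 30} × {x10} = {(28,x10), (29,x10), (30,x10)}
  {28, 29} × {x11, x12} = {(28,x11), (28,x12), (29,x11), (29,x12)}
  {28, 29} × {x10, x11, x12} = {(28,x10), (28,x11), (28,x12), (29,x10), (29,x11), (29,x12)}
  {28, 29, 30} × {x11, x12} = {(28,x11), (28,x12), (29,x11), (29,x12), (30,x11), (30,x12)}
  {28, 29, 30} × {x10, x11, x12} = {(28,x10), (28,x11), (28,x12), (29,x10), (29,x11), (29,x12), (30,x10), (30,x11), (30,x12)}
These 10 distinct sets form the basis B.
Close under arbitrary unions to get τ_{X×Y}; counting gives |τ_{X×Y}| = 16.


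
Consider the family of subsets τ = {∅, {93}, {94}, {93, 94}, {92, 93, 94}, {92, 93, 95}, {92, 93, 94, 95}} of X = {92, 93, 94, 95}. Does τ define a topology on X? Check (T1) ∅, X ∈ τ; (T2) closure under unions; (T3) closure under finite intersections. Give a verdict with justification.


τ is NOT a topology on X.

Axiom (T1): ∅ ∈ τ? Yes; X ∈ τ? Yes.
Axiom (T2/T3): check pairwise unions and intersections of members of τ.
Counterexample for (T3): {92, 93, 94} ∩ {92, 93, 95} = {92, 93} ∉ τ. Therefore τ is NOT a topology.


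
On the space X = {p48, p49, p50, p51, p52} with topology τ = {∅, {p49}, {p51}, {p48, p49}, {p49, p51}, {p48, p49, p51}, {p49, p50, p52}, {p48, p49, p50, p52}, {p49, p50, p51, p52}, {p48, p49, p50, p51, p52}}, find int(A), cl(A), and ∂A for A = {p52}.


int(A) = ∅, cl(A) = {p50, p52}, ∂A = {p50, p52}.

Closed sets in (X, τ) are complements of opens:
  closed(X, τ) = {∅, {p48}, {p51}, {p48, p51}, {p50, p52}, {p48, p50, p52}, {p50, p51, p52}, {p48, p49, p50, p52}, {p48, p50, p51, p52}, {p48, p49, p50, p51, p52}}.
int(A) = ⋃ {U ∈ τ : U ⊆ A}. Opens contained in A: ∅.
Taking the union of these: int(A) = ∅.
cl(A) = ⋂ {C closed : A ⊆ C}. Closed sets containing A: {p50, p52}, {p48, p50, p52}, {p50, p51, p52}, {p48, p49, p50, p52}, {p48, p50, p51, p52}, {p48, p49, p50, p51, p52}.
Intersecting these: cl(A) = {p50, p52}.
∂A = cl(A) ∖ int(A) = {p50, p52} ∖ ∅ = {p50, p52}.


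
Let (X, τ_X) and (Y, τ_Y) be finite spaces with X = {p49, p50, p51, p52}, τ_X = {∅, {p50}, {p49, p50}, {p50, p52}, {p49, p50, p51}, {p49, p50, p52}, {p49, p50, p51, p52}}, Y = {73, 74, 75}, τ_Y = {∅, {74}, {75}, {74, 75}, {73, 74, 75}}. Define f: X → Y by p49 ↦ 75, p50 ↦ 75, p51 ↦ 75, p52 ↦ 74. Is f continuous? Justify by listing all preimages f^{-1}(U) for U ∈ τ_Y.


f is NOT continuous.

Compute f^{-1}(U) for each U ∈ τ_Y:
  U = ∅: f^{-1}(U) = ∅ ∈ τ_X ✓.
  U = {74}: f^{-1}(U) = {p52} ∉ τ_X ✗.
  U = {75}: f^{-1}(U) = {p49, p50, p51} ∈ τ_X ✓.
  U = {74, 75}: f^{-1}(U) = {p49, p50, p51, p52} ∈ τ_X ✓.
  U = {73, 74, 75}: f^{-1}(U) = {p49, p50, p51, p52} ∈ τ_X ✓.
Found U = {74} with f^{-1}(U) = {p52} not in τ_X. Therefore f is NOT continuous.


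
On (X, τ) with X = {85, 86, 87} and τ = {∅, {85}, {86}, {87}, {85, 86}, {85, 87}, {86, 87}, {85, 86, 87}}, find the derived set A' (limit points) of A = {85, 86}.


A' = ∅

For each x ∈ X, list the open sets U ∈ τ with x ∈ U, then check whether U ∩ (A ∖ {x}) ≠ ∅ for every such U.
  x = 85: open {85} ∋ x has {85} ∩ (A ∖ {85}) = ∅, so x is NOT a limit point.
  x = 86: open {86} ∋ x has {86} ∩ (A ∖ {86}) = ∅, so x is NOT a limit point.
  x = 87: open {87} ∋ x has {87} ∩ (A ∖ {87}) = ∅, so x is NOT a limit point.
Collecting: A' = ∅.


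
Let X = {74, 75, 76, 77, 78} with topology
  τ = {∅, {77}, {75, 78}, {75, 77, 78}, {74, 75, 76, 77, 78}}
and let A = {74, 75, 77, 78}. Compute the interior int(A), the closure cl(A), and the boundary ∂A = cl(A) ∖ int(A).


int(A) = {75, 77, 78}, cl(A) = {74, 75, 76, 77, 78}, ∂A = {74, 76}.

Closed sets in (X, τ) are complements of opens:
  closed(X, τ) = {∅, {74, 76}, {74, 76, 77}, {74, 75, 76, 78}, {74, 75, 76, 77, 78}}.
int(A) = ⋃ {U ∈ τ : U ⊆ A}. Opens contained in A: ∅, {77}, {75, 78}, {75, 77, 78}.
Taking the union of these: int(A) = {75, 77, 78}.
cl(A) = ⋂ {C closed : A ⊆ C}. Closed sets containing A: {74, 75, 76, 77, 78}.
Intersecting these: cl(A) = {74, 75, 76, 77, 78}.
∂A = cl(A) ∖ int(A) = {74, 75, 76, 77, 78} ∖ {75, 77, 78} = {74, 76}.


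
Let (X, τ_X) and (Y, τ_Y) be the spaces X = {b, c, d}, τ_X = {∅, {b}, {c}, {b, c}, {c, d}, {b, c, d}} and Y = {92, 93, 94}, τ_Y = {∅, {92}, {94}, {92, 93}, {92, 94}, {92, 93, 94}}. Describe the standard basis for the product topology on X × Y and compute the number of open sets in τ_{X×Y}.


Basis B = {∅ × ∅, {b} × {92}, {b} × {94}, {c} × {92}, {c} × {94}, {b} × {92, 93}, {b} × {92, 94}, {b, c} × {92}, {b, c} × {94}, {c} × {92, 93}, {c} × {92, 94}, {c, d} × {92}, {c, d} × {94}, {b} × {92, 93, 94}, {b, c, d} × {92}, {b, c, d} × {94}, {c} × {92, 93, 94}, {b, c} × {92, 93}, {b, c} × {92, 94}, {c, d} × {92, 93}, {c, d} × {92, 94}, {b, c} × {92, 93, 94}, {b, c, d} × {92, 93}, {b, c, d} × {92, 94}, {c, d} × {92, 93, 94}, {b, c, d} × {92, 93, 94}}; |τ_{X×Y}| = 108.

Enumerate products U × V with U ∈ τ_X, V ∈ τ_Y (deduplicated):
  ∅ × ∅ = {} (∅)
  {b} × {92} = {(b,92)}
  {b} × {94} = {(b,94)}
  {c} × {92} = {(c,92)}
  {c} × {94} = {(c,94)}
  {b} × {92, 93} = {(b,92), (b,93)}
  {b} × {92, 94} = {(b,92), (b,94)}
  {b, c} × {92} = {(b,92), (c,92)}
  {b, c} × {94} = {(b,94), (c,94)}
  {c} × {92, 93} = {(c,92), (c,93)}
  {c} × {92, 94} = {(c,92), (c,94)}
  {c, d} × {92} = {(c,92), (d,92)}
  {c, d} × {94} = {(c,94), (d,94)}
  {b} × {92, 93, 94} = {(b,92), (b,93), (b,94)}
  {b, c, d} × {92} = {(b,92), (c,92), (d,92)}
  {b, c, d} × {94} = {(b,94), (c,94), (d,94)}
  {c} × {92, 93, 94} = {(c,92), (c,93), (c,94)}
  {b, c} × {92, 93} = {(b,92), (b,93), (c,92), (c,93)}
  {b, c} × {92, 94} = {(b,92), (b,94), (c,92), (c,94)}
  {c, d} × {92, 93} = {(c,92), (c,93), (d,92), (d,93)}
  {c, d} × {92, 94} = {(c,92), (c,94), (d,92), (d,94)}
  {b, c} × {92, 93, 94} = {(b,92), (b,93), (b,94), (c,92), (c,93), (c,94)}
  {b, c, d} × {92, 93} = {(b,92), (b,93), (c,92), (c,93), (d,92), (d,93)}
  {b, c, d} × {92, 94} = {(b,92), (b,94), (c,92), (c,94), (d,92), (d,94)}
  {c, d} × {92, 93, 94} = {(c,92), (c,93), (c,94), (d,92), (d,93), (d,94)}
  {b, c, d} × {92, 93, 94} = {(b,92), (b,93), (b,94), (c,92), (c,93), (c,94), (d,92), (d,93), (d,94)}
These 26 distinct sets form the basis B.
Close under arbitrary unions to get τ_{X×Y}; counting gives |τ_{X×Y}| = 108.


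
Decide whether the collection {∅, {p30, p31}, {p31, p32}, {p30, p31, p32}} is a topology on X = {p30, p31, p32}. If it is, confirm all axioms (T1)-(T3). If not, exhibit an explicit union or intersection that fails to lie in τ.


τ is NOT a topology on X.

Axiom (T1): ∅ ∈ τ? Yes; X ∈ τ? Yes.
Axiom (T2/T3): check pairwise unions and intersections of members of τ.
Counterexample for (T3): {p30, p31} ∩ {p31, p32} = {p31} ∉ τ. Therefore τ is NOT a topology.


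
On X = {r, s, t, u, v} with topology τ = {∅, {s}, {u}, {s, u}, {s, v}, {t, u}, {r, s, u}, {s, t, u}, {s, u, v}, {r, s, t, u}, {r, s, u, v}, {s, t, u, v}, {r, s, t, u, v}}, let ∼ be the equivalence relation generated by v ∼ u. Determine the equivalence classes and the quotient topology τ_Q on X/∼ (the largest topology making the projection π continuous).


X/∼ = {[r], [s], [t], [u=v]}; |τ_Q| = 6.

Equivalence classes: [r], [s], [t], [u=v].
Quotient map π: X → X/∼ sends r ↦ [r], s ↦ [s], t ↦ [t], u ↦ [u=v], v ↦ [u=v].
For each subset V ⊆ X/∼, compute π^{-1}(V) ⊆ X and check whether π^{-1}(V) ∈ τ. V is open in τ_Q iff π^{-1}(V) ∈ τ.
  V = {}: π^{-1}(V) = ∅ ∈ τ ✓.
  V = {[r]}: π^{-1}(V) = {r} ∉ τ ✗.
  V = {[s]}: π^{-1}(V) = {s} ∈ τ ✓.
  V = {[r], [s]}: π^{-1}(V) = {r, s} ∉ τ ✗.
  V = {[t]}: π^{-1}(V) = {t} ∉ τ ✗.
  V = {[r], [t]}: π^{-1}(V) = {r, t} ∉ τ ✗.
  V = {[s], [t]}: π^{-1}(V) = {s, t} ∉ τ ✗.
  V = {[r], [s], [t]}: π^{-1}(V) = {r, s, t} ∉ τ ✗.
  V = {[u=v]}: π^{-1}(V) = {u, v} ∉ τ ✗.
  V = {[r], [u=v]}: π^{-1}(V) = {r, u, v} ∉ τ ✗.
  V = {[s], [u=v]}: π^{-1}(V) = {s, u, v} ∈ τ ✓.
  V = {[r], [s], [u=v]}: π^{-1}(V) = {r, s, u, v} ∈ τ ✓.
  V = {[t], [u=v]}: π^{-1}(V) = {t, u, v} ∉ τ ✗.
  V = {[r], [t], [u=v]}: π^{-1}(V) = {r, t, u, v} ∉ τ ✗.
  V = {[s], [t], [u=v]}: π^{-1}(V) = {s, t, u, v} ∈ τ ✓.
  V = {[r], [s], [t], [u=v]}: π^{-1}(V) = {r, s, t, u, v} ∈ τ ✓.
Open sets in the quotient: τ_Q = {{}, {[s]}, {[s], [u=v]}, {[r], [s], [u=v]}, {[s], [t], [u=v]}, {[r], [s], [t], [u=v]}} (6 elements).


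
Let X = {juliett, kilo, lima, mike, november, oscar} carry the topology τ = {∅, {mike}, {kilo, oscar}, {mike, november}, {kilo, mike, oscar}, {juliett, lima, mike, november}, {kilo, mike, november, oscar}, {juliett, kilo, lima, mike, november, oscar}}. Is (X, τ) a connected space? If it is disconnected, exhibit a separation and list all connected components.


(X, τ) is disconnected; components = [{kilo, oscar}, {juliett, lima, mike, november}].

Find clopen sets (U ∈ τ with X ∖ U ∈ τ):
  U = ∅, X ∖ U = {juliett, kilo, lima, mike, november, oscar} — both open, so U is clopen.
  U = {kilo, oscar}, X ∖ U = {juliett, lima, mike, november} — both open, so U is clopen.
  U = {juliett, lima, mike, november}, X ∖ U = {kilo, oscar} — both open, so U is clopen.
  U = {juliett, kilo, lima, mike, november, oscar}, X ∖ U = ∅ — both open, so U is clopen.
Nontrivial clopen(s) exist: e.g. {kilo, oscar}. So (X, τ) is disconnected.
Compute connected components by grouping points that agree on all clopens:
  component: {kilo, oscar}
  component: {juliett, lima, mike, november}


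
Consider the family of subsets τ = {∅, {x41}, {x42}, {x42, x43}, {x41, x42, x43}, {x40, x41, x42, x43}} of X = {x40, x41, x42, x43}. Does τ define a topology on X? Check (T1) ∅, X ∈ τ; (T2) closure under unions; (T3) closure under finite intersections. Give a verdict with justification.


τ is NOT a topology on X.

Axiom (T1): ∅ ∈ τ? Yes; X ∈ τ? Yes.
Axiom (T2/T3): check pairwise unions and intersections of members of τ.
Counterexample for (T2): {x41} ∪ {x42} = {x41, x42} ∉ τ. Therefore τ is NOT a topology.


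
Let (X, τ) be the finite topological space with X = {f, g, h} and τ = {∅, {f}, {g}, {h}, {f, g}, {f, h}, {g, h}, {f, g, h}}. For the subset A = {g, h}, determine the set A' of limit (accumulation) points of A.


A' = ∅

For each x ∈ X, list the open sets U ∈ τ with x ∈ U, then check whether U ∩ (A ∖ {x}) ≠ ∅ for every such U.
  x = f: open {f} ∋ x has {f} ∩ (A ∖ {f}) = ∅, so x is NOT a limit point.
  x = g: open {g} ∋ x has {g} ∩ (A ∖ {g}) = ∅, so x is NOT a limit point.
  x = h: open {h} ∋ x has {h} ∩ (A ∖ {h}) = ∅, so x is NOT a limit point.
Collecting: A' = ∅.


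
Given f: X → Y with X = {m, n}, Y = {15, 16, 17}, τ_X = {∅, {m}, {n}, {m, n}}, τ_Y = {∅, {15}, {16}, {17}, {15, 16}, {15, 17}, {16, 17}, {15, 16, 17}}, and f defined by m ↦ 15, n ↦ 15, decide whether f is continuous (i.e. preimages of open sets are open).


f IS continuous.

Compute f^{-1}(U) for each U ∈ τ_Y:
  U = ∅: f^{-1}(U) = ∅ ∈ τ_X ✓.
  U = {15}: f^{-1}(U) = {m, n} ∈ τ_X ✓.
  U = {16}: f^{-1}(U) = ∅ ∈ τ_X ✓.
  U = {17}: f^{-1}(U) = ∅ ∈ τ_X ✓.
  U = {15, 16}: f^{-1}(U) = {m, n} ∈ τ_X ✓.
  U = {15, 17}: f^{-1}(U) = {m, n} ∈ τ_X ✓.
  U = {16, 17}: f^{-1}(U) = ∅ ∈ τ_X ✓.
  U = {15, 16, 17}: f^{-1}(U) = {m, n} ∈ τ_X ✓.
Every preimage lies in τ_X, so f IS continuous.


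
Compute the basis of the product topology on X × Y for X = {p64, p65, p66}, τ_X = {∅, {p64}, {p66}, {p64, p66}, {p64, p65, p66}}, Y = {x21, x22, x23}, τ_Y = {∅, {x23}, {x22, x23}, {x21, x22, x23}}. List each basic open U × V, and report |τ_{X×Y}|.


Basis B = {∅ × ∅, {p64} × {x23}, {p66} × {x23}, {p64} × {x22, x23}, {p64, p66} × {x23}, {p66} × {x22, x23}, {p64} × {x21, x22, x23}, {p64, p65, p66} × {x23}, {p66} × {x21, x22, x23}, {p64, p66} × {x22, x23}, {p64, p66} × {x21, x22, x23}, {p64, p65, p66} × {x22, x23}, {p64, p65, p66} × {x21, x22, x23}}; |τ_{X×Y}| = 30.

Enumerate products U × V with U ∈ τ_X, V ∈ τ_Y (deduplicated):
  ∅ × ∅ = {} (∅)
  {p64} × {x23} = {(p64,x23)}
  {p66} × {x23} = {(p66,x23)}
  {p64} × {x22, x23} = {(p64,x22), (p64,x23)}
  {p64, p66} × {x23} = {(p64,x23), (p66,x23)}
  {p66} × {x22, x23} = {(p66,x22), (p66,x23)}
  {p64} × {x21, x22, x23} = {(p64,x21), (p64,x22), (p64,x23)}
  {p64, p65, p66} × {x23} = {(p64,x23), (p65,x23), (p66,x23)}
  {p66} × {x21, x22, x23} = {(p66,x21), (p66,x22), (p66,x23)}
  {p64, p66} × {x22, x23} = {(p64,x22), (p64,x23), (p66,x22), (p66,x23)}
  {p64, p66} × {x21, x22, x23} = {(p64,x21), (p64,x22), (p64,x23), (p66,x21), (p66,x22), (p66,x23)}
  {p64, p65, p66} × {x22, x23} = {(p64,x22), (p64,x23), (p65,x22), (p65,x23), (p66,x22), (p66,x23)}
  {p64, p65, p66} × {x21, x22, x23} = {(p64,x21), (p64,x22), (p64,x23), (p65,x21), (p65,x22), (p65,x23), (p66,x21), (p66,x22), (p66,x23)}
These 13 distinct sets form the basis B.
Close under arbitrary unions to get τ_{X×Y}; counting gives |τ_{X×Y}| = 30.


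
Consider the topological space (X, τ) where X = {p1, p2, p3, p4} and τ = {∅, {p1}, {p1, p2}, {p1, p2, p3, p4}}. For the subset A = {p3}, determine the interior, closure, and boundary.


int(A) = ∅, cl(A) = {p3, p4}, ∂A = {p3, p4}.

Closed sets in (X, τ) are complements of opens:
  closed(X, τ) = {∅, {p3, p4}, {p2, p3, p4}, {p1, p2, p3, p4}}.
int(A) = ⋃ {U ∈ τ : U ⊆ A}. Opens contained in A: ∅.
Taking the union of these: int(A) = ∅.
cl(A) = ⋂ {C closed : A ⊆ C}. Closed sets containing A: {p3, p4}, {p2, p3, p4}, {p1, p2, p3, p4}.
Intersecting these: cl(A) = {p3, p4}.
∂A = cl(A) ∖ int(A) = {p3, p4} ∖ ∅ = {p3, p4}.


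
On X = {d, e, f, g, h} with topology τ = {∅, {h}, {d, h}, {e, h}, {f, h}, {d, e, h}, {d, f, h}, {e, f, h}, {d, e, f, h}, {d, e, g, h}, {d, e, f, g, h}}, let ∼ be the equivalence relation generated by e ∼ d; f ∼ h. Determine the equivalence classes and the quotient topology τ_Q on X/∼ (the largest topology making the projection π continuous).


X/∼ = {[d=e], [f=h], [g]}; |τ_Q| = 4.

Equivalence classes: [d=e], [f=h], [g].
Quotient map π: X → X/∼ sends d ↦ [d=e], e ↦ [d=e], f ↦ [f=h], g ↦ [g], h ↦ [f=h].
For each subset V ⊆ X/∼, compute π^{-1}(V) ⊆ X and check whether π^{-1}(V) ∈ τ. V is open in τ_Q iff π^{-1}(V) ∈ τ.
  V = {}: π^{-1}(V) = ∅ ∈ τ ✓.
  V = {[d=e]}: π^{-1}(V) = {d, e} ∉ τ ✗.
  V = {[f=h]}: π^{-1}(V) = {f, h} ∈ τ ✓.
  V = {[d=e], [f=h]}: π^{-1}(V) = {d, e, f, h} ∈ τ ✓.
  V = {[g]}: π^{-1}(V) = {g} ∉ τ ✗.
  V = {[d=e], [g]}: π^{-1}(V) = {d, e, g} ∉ τ ✗.
  V = {[f=h], [g]}: π^{-1}(V) = {f, g, h} ∉ τ ✗.
  V = {[d=e], [f=h], [g]}: π^{-1}(V) = {d, e, f, g, h} ∈ τ ✓.
Open sets in the quotient: τ_Q = {{}, {[f=h]}, {[d=e], [f=h]}, {[d=e], [f=h], [g]}} (4 elements).


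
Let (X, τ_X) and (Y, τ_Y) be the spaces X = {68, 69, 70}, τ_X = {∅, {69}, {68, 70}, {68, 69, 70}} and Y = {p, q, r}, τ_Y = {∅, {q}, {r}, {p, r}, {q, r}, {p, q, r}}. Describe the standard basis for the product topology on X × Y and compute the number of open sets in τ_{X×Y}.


Basis B = {∅ × ∅, {69} × {q}, {69} × {r}, {68, 70} × {q}, {68, 70} × {r}, {69} × {p, r}, {69} × {q, r}, {68, 69, 70} × {q}, {68, 69, 70} × {r}, {69} × {p, q, r}, {68, 70} × {p, r}, {68, 70} × {q, r}, {68, 70} × {p, q, r}, {68, 69, 70} × {p, r}, {68, 69, 70} × {q, r}, {68, 69, 70} × {p, q, r}}; |τ_{X×Y}| = 36.

Enumerate products U × V with U ∈ τ_X, V ∈ τ_Y (deduplicated):
  ∅ × ∅ = {} (∅)
  {69} × {q} = {(69,q)}
  {69} × {r} = {(69,r)}
  {68, 70} × {q} = {(68,q), (70,q)}
  {68, 70} × {r} = {(68,r), (70,r)}
  {69} × {p, r} = {(69,p), (69,r)}
  {69} × {q, r} = {(69,q), (69,r)}
  {68, 69, 70} × {q} = {(68,q), (69,q), (70,q)}
  {68, 69, 70} × {r} = {(68,r), (69,r), (70,r)}
  {69} × {p, q, r} = {(69,p), (69,q), (69,r)}
  {68, 70} × {p, r} = {(68,p), (68,r), (70,p), (70,r)}
  {68, 70} × {q, r} = {(68,q), (68,r), (70,q), (70,r)}
  {68, 70} × {p, q, r} = {(68,p), (68,q), (68,r), (70,p), (70,q), (70,r)}
  {68, 69, 70} × {p, r} = {(68,p), (68,r), (69,p), (69,r), (70,p), (70,r)}
  {68, 69, 70} × {q, r} = {(68,q), (68,r), (69,q), (69,r), (70,q), (70,r)}
  {68, 69, 70} × {p, q, r} = {(68,p), (68,q), (68,r), (69,p), (69,q), (69,r), (70,p), (70,q), (70,r)}
These 16 distinct sets form the basis B.
Close under arbitrary unions to get τ_{X×Y}; counting gives |τ_{X×Y}| = 36.


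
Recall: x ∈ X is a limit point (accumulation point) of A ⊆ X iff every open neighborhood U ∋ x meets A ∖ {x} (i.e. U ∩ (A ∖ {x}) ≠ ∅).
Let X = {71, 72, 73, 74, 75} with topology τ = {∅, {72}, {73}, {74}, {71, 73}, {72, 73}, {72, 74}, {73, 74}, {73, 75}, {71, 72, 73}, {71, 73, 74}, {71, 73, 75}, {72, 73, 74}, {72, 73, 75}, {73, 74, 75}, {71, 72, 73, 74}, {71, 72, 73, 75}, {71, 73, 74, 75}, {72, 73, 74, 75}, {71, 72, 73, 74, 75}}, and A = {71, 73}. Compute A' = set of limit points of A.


A' = {71, 75}

For each x ∈ X, list the open sets U ∈ τ with x ∈ U, then check whether U ∩ (A ∖ {x}) ≠ ∅ for every such U.
  x = 71: opens ∋ x are {71, 73}, {71, 72, 73}, {71, 73, 74}, {71, 73, 75}, {71, 72, 73, 74}, {71, 72, 73, 75}, {71, 73, 74, 75}, {71, 72, 73, 74, 75}; each meets A ∖ {71}, so x IS a limit point.
  x = 72: open {72} ∋ x has {72} ∩ (A ∖ {72}) = ∅, so x is NOT a limit point.
  x = 73: open {73} ∋ x has {73} ∩ (A ∖ {73}) = ∅, so x is NOT a limit point.
  x = 74: open {74} ∋ x has {74} ∩ (A ∖ {74}) = ∅, so x is NOT a limit point.
  x = 75: opens ∋ x are {73, 75}, {71, 73, 75}, {72, 73, 75}, {73, 74, 75}, {71, 72, 73, 75}, {71, 73, 74, 75}, {72, 73, 74, 75}, {71, 72, 73, 74, 75}; each meets A ∖ {75}, so x IS a limit point.
Collecting: A' = {71, 75}.


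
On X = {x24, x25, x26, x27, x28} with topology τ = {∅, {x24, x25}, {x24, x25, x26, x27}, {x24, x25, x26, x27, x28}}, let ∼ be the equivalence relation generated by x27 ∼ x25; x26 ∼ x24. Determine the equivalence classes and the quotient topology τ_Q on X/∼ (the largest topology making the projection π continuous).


X/∼ = {[x24=x26], [x25=x27], [x28]}; |τ_Q| = 3.

Equivalence classes: [x24=x26], [x25=x27], [x28].
Quotient map π: X → X/∼ sends x24 ↦ [x24=x26], x25 ↦ [x25=x27], x26 ↦ [x24=x26], x27 ↦ [x25=x27], x28 ↦ [x28].
For each subset V ⊆ X/∼, compute π^{-1}(V) ⊆ X and check whether π^{-1}(V) ∈ τ. V is open in τ_Q iff π^{-1}(V) ∈ τ.
  V = {}: π^{-1}(V) = ∅ ∈ τ ✓.
  V = {[x24=x26]}: π^{-1}(V) = {x24, x26} ∉ τ ✗.
  V = {[x25=x27]}: π^{-1}(V) = {x25, x27} ∉ τ ✗.
  V = {[x24=x26], [x25=x27]}: π^{-1}(V) = {x24, x25, x26, x27} ∈ τ ✓.
  V = {[x28]}: π^{-1}(V) = {x28} ∉ τ ✗.
  V = {[x24=x26], [x28]}: π^{-1}(V) = {x24, x26, x28} ∉ τ ✗.
  V = {[x25=x27], [x28]}: π^{-1}(V) = {x25, x27, x28} ∉ τ ✗.
  V = {[x24=x26], [x25=x27], [x28]}: π^{-1}(V) = {x24, x25, x26, x27, x28} ∈ τ ✓.
Open sets in the quotient: τ_Q = {{}, {[x24=x26], [x25=x27]}, {[x24=x26], [x25=x27], [x28]}} (3 elements).


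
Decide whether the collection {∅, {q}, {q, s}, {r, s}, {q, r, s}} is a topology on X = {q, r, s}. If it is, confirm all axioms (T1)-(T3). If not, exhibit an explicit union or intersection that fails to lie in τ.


τ is NOT a topology on X.

Axiom (T1): ∅ ∈ τ? Yes; X ∈ τ? Yes.
Axiom (T2/T3): check pairwise unions and intersections of members of τ.
Counterexample for (T3): {q, s} ∩ {r, s} = {s} ∉ τ. Therefore τ is NOT a topology.


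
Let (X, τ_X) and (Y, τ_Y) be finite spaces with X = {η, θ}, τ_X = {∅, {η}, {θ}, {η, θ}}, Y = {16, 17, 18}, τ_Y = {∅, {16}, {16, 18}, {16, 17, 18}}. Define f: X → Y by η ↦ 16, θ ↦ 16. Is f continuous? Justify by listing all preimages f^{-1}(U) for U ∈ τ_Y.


f IS continuous.

Compute f^{-1}(U) for each U ∈ τ_Y:
  U = ∅: f^{-1}(U) = ∅ ∈ τ_X ✓.
  U = {16}: f^{-1}(U) = {η, θ} ∈ τ_X ✓.
  U = {16, 18}: f^{-1}(U) = {η, θ} ∈ τ_X ✓.
  U = {16, 17, 18}: f^{-1}(U) = {η, θ} ∈ τ_X ✓.
Every preimage lies in τ_X, so f IS continuous.
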